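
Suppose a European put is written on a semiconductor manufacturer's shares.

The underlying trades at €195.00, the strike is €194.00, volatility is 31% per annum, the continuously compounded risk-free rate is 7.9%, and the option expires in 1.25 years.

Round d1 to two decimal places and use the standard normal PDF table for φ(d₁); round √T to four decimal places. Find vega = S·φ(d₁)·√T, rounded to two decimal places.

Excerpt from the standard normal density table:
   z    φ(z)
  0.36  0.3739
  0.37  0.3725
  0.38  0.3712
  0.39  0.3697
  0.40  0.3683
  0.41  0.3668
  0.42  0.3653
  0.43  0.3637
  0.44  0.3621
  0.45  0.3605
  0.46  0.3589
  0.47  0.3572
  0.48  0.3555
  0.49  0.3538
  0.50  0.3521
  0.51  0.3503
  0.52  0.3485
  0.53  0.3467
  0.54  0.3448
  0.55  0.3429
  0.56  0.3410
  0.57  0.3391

77.87

σ√T = 0.31·√1.25 = 0.3466
d₁ = [ln(195/194) + (0.079 + 0.31²/2)·1.25] / 0.3466 = [0.0051 + 0.1588] / 0.3466 = 0.4730 ≈ 0.47
√T = √1.25 = 1.1180
φ(d₁) = φ(0.47) = 0.3572
vega = S·φ(d₁)·√T = 195·0.3572·1.1180 = 77.8732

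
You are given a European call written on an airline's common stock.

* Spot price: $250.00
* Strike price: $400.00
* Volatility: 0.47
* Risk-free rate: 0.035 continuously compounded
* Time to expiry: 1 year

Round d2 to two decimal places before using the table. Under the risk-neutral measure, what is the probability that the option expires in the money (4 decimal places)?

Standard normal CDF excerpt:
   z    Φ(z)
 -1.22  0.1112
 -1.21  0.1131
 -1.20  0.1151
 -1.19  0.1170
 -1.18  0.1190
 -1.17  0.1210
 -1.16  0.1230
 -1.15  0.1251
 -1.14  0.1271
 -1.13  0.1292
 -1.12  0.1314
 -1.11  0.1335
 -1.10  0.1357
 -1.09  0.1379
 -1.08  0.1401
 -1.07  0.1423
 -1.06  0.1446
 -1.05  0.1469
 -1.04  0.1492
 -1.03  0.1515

0.1230

σ√T = 0.47·√1 = 0.4700
d₁ = [ln(250/400) + (0.035 + 0.47²/2)·1] / 0.4700 = [-0.4700 + 0.1454] / 0.4700 = -0.6905 ⇒ -0.69
d₂ = d₁ − σ√T = -0.6905 − 0.4700 = -1.1605 ⇒ -1.16
Risk-neutral Pr[S_T > K] = N(d₂) = N(-1.16) = 0.1230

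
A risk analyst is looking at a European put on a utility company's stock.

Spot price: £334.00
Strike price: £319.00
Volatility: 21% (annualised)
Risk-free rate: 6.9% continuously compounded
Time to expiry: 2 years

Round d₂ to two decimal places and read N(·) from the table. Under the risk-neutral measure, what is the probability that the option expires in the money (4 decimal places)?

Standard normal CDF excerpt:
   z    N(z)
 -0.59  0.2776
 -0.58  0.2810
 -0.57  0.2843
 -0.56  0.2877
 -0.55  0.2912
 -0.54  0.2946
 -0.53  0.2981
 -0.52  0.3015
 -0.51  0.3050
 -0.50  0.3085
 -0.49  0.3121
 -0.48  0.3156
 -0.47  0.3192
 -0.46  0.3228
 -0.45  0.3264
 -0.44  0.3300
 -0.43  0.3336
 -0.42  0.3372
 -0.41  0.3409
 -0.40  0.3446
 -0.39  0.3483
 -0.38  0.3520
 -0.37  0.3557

0.3192

T = 2;  σ√T = 0.2970
ln(S/K) + (r + σ²/2)T = ln(334/319) + (0.069 + 0.21²/2)·2 = 0.0459 + 0.1821 = 0.2280
d₁ = 0.2280 / 0.2970 = 0.7679 ≈ 0.77
d₂ = d₁ − σ√T = 0.7679 − 0.2970 = 0.4709 ≈ 0.47
Pr(exercise) under Q = N(−d₂) = N(-0.47) = 0.3192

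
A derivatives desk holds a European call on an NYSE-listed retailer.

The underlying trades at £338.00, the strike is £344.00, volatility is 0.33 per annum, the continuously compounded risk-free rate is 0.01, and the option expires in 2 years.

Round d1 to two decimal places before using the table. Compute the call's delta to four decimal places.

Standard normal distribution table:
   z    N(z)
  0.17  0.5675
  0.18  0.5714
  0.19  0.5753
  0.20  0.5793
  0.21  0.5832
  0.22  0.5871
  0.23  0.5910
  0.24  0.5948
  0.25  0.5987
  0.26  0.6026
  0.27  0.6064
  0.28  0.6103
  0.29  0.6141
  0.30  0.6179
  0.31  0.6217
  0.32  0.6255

T = 2;  σ√T = 0.4667
d₁ = [ln(338/344) + (0.01 + ½·0.33²)·2] / (σ√T) = (-0.0176 + 0.1289) / 0.4667 = 0.2385 ≈ 0.24
N(d₁) = N(0.24) = 0.5948
Δ_call = N(d₁) = 0.5948

0.5948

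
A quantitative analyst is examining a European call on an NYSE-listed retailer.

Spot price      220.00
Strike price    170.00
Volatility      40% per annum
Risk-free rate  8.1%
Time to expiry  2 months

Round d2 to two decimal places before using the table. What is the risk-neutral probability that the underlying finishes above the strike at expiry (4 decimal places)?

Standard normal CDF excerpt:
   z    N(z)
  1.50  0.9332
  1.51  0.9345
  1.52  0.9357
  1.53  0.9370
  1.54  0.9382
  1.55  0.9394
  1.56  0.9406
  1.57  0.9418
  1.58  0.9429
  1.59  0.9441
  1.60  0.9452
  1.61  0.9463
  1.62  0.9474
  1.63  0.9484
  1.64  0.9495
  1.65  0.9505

σ√T = 0.4 × 0.4082 = 0.1633
d₁ = [ln(220/170) + (0.081 + ½·0.4²)·0.1667] / (σ√T) = (0.2578 + 0.0268) / 0.1633 = 1.7432 ≈ 1.74
d₂ = 1.7432 − 0.1633 = 1.5799 ≈ 1.58
Pr(exercise) under Q = N(d₂) = 0.9429

0.9429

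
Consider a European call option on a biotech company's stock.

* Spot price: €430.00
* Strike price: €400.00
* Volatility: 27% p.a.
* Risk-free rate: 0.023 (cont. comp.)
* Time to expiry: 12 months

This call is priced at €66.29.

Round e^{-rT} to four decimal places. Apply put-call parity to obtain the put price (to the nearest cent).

€27.21

e^(−rT) = e^(−0.023·1) = 0.9773
Put-call parity: C − P = S − K·e^(−rT) = 430 − 400·0.9773 = 430 − 390.9200 = 39.0800
P = C − (C − P) = 66.29 − (39.0800) = 27.2100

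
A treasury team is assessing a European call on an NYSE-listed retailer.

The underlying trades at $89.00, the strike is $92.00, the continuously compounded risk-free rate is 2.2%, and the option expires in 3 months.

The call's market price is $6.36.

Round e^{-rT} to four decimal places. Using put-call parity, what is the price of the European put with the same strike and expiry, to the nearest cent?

exp(−rT) = exp(−0.022·0.25) = 0.9945
Put-call parity: C − P = S − K·e^(−rT) = 89 − 92·0.9945 = 89 − 91.4940 = -2.4940
P = C − (C − P) = 6.36 − (-2.4940) = 8.8540

$8.85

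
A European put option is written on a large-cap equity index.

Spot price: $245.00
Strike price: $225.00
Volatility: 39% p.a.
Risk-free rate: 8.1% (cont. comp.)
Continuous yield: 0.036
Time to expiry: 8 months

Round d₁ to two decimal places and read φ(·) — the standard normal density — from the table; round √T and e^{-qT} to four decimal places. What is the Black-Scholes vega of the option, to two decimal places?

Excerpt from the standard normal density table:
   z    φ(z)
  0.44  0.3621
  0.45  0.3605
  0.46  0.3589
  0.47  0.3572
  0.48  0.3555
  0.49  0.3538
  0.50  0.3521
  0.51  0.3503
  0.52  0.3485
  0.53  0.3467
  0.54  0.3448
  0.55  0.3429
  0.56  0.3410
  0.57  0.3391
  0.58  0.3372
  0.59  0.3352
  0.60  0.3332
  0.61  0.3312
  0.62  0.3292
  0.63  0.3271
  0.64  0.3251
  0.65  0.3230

σ√T = 0.39 × 0.8165 = 0.3184
d₁ = [ln(245/225) + (0.081 − 0.036 + 0.39²/2)·0.6667] / 0.3184 = [0.0852 + 0.0807] / 0.3184 = 0.5209 → 0.52
√T = √0.6667 = 0.8165
φ(d₁) = φ(0.52) = 0.3485
e^(−qT) = e^(−0.036·0.6667) = 0.9763
vega = S·e^(−qT)·φ(d₁)·√T = 245·0.9763·0.3485·0.8165 = 68.0626
(The call has the same vega.)

68.06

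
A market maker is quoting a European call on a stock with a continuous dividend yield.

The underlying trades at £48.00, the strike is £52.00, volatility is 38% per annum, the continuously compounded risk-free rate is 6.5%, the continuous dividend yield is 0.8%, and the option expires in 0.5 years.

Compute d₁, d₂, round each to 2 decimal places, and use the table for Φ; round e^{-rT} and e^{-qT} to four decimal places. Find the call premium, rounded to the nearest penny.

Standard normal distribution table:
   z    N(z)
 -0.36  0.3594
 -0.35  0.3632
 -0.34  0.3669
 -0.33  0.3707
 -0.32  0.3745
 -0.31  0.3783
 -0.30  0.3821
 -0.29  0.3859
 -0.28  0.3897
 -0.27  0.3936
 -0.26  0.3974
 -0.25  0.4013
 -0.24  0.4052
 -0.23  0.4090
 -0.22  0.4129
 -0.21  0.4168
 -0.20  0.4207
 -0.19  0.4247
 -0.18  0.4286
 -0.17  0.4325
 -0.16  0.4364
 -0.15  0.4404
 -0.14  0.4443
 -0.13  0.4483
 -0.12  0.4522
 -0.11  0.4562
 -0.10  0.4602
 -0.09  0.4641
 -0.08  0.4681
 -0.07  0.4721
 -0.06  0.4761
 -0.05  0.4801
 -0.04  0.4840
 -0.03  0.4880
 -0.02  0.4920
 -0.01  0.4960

σ√T = 0.38 × 0.7071 = 0.2687
d₁ = [ln(48/52) + (0.065 − 0.008 + 0.38²/2)·0.5] / 0.2687 = [-0.0800 + 0.0646] / 0.2687 = -0.0575 ≈ -0.06
d₂ = d₁ − σ√T = -0.0575 − 0.2687 = -0.3262 ≈ -0.33
exp(−qT) = exp(−0.008·0.5) = 0.9960;  exp(−rT) = exp(−0.065·0.5) = 0.9680
N(d₁) = N(-0.06) = 0.4761;  N(d₂) = N(-0.33) = 0.3707
C = 48·0.9960·0.4761 − 52·0.9680·0.3707 = 22.7614 − 18.6596 = 4.1018

£4.10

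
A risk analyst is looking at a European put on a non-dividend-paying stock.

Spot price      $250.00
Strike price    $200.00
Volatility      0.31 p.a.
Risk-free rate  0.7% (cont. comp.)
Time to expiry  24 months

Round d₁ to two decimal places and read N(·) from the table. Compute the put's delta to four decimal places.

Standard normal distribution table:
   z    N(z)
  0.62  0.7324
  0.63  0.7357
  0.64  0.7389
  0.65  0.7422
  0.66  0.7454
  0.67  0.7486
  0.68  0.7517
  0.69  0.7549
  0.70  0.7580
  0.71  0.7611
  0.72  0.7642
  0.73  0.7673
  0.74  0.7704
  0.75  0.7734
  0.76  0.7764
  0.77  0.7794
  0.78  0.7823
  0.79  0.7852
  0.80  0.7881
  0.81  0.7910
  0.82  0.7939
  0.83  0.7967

σ√T = 0.31·√2 = 0.4384
d₁ = [ln(250/200) + (0.007 + 0.31²/2)·2] / 0.4384 = [0.2231 + 0.1101] / 0.4384 = 0.7601 which rounds to 0.76
N(d₁) = N(0.76) = 0.7764
Δ_put = N(d₁) − 1 = 0.7764 − 1 = -0.2236

-0.2236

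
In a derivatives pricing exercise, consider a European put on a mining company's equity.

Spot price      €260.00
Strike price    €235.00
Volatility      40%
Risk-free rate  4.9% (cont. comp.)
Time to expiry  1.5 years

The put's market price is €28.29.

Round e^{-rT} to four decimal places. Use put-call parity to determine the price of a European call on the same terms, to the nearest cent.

€69.95

e^(−rT) = e^(−0.049·1.5) = 0.9291
Put-call parity: C − P = S − K·e^(−rT) = 260 − 235·0.9291 = 260 − 218.3385 = 41.6615
C = P + (C − P) = 28.29 + (41.6615) = 69.9515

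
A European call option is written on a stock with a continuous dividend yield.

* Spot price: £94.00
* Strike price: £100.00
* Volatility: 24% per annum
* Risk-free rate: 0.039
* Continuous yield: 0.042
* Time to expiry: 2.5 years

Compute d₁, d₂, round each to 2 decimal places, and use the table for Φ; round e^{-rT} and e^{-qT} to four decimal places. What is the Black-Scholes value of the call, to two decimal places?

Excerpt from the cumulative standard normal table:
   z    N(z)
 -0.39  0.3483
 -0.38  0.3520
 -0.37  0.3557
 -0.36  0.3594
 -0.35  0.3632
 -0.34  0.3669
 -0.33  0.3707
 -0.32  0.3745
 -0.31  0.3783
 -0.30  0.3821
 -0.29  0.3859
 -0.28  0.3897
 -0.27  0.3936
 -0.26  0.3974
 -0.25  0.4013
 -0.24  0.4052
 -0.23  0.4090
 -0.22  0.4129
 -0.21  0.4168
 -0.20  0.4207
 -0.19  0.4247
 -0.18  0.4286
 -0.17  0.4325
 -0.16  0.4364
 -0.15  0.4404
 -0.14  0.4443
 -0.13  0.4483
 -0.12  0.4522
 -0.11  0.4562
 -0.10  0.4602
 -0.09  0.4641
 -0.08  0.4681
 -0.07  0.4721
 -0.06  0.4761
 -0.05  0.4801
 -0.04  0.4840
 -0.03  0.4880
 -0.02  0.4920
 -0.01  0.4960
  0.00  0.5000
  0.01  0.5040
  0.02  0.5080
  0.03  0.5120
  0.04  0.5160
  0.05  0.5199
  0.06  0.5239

£10.39

T = 2.5;  σ√T = 0.3795
ln(S/K) + (r − q + σ²/2)T = ln(94/100) + (0.039 − 0.042 + 0.24²/2)·2.5 = -0.0619 + 0.0645 = 0.0026
d₁ = 0.0026 / 0.3795 = 0.0069 which rounds to 0.01
d₂ = d₁ − σ√T = 0.0069 − 0.3795 = -0.3726 which rounds to -0.37
exp(−qT) = exp(−0.042·2.5) = 0.9003;  exp(−rT) = exp(−0.039·2.5) = 0.9071
N(d₁) = N(0.01) = 0.5040;  N(d₂) = N(-0.37) = 0.3557
C = 94·0.9003·0.5040 − 100·0.9071·0.3557 = 42.6526 − 32.2655 = 10.3871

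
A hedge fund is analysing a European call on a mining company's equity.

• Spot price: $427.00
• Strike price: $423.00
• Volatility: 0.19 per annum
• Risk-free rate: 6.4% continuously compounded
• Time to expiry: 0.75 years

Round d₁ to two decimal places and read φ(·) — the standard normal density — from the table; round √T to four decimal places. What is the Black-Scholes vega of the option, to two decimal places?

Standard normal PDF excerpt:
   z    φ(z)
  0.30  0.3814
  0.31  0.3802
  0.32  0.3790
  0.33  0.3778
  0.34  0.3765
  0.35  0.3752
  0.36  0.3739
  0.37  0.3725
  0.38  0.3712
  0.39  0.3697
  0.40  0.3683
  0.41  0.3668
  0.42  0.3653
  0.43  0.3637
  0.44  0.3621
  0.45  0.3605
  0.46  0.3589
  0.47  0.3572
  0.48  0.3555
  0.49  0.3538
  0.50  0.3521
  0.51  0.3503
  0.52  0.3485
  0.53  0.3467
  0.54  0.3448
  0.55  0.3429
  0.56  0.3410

134.49

T = 0.75;  σ√T = 0.1645
d₁ = [ln(427/423) + (0.064 + 0.19²/2)·0.75] / 0.1645 = [0.0094 + 0.0615] / 0.1645 = 0.4312 ⇒ 0.43
√T = √0.75 = 0.8660
φ(d₁) = φ(0.43) = 0.3637
vega = S·φ(d₁)·√T = 427·0.3637·0.8660 = 134.4897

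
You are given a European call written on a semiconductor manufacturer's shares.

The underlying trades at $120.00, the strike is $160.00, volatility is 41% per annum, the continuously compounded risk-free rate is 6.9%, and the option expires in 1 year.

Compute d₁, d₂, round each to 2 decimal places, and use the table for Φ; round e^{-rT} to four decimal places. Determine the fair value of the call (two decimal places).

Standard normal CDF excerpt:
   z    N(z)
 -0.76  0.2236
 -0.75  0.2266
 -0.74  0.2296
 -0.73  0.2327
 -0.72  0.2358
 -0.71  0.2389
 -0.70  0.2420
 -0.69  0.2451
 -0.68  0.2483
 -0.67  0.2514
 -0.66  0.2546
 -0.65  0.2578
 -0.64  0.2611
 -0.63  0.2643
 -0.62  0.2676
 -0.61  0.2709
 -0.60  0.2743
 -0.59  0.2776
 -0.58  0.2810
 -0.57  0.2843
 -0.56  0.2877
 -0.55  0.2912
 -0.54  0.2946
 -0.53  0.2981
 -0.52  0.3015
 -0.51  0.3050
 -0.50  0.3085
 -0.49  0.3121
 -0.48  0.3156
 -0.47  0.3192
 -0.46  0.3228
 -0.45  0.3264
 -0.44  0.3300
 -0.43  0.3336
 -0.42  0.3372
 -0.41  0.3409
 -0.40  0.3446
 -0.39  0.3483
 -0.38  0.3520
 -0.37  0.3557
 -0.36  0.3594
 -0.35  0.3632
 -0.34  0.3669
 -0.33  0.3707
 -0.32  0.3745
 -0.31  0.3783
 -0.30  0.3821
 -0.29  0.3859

σ√T = 0.41·√1 = 0.4100
d₁ = [ln(120/160) + (0.069 + 0.41²/2)·1] / 0.4100 = [-0.2877 + 0.1530] / 0.4100 = -0.3284 ⇒ -0.33
d₂ = d₁ − σ√T = -0.3284 − 0.4100 = -0.7384 ⇒ -0.74
exp(−rT) = exp(−0.069·1) = 0.9333
N(d₁) = N(-0.33) = 0.3707;  N(d₂) = N(-0.74) = 0.2296
C = 120·0.3707 − 160·0.9333·0.2296 = 44.4840 − 34.2857 = 10.1983

$10.20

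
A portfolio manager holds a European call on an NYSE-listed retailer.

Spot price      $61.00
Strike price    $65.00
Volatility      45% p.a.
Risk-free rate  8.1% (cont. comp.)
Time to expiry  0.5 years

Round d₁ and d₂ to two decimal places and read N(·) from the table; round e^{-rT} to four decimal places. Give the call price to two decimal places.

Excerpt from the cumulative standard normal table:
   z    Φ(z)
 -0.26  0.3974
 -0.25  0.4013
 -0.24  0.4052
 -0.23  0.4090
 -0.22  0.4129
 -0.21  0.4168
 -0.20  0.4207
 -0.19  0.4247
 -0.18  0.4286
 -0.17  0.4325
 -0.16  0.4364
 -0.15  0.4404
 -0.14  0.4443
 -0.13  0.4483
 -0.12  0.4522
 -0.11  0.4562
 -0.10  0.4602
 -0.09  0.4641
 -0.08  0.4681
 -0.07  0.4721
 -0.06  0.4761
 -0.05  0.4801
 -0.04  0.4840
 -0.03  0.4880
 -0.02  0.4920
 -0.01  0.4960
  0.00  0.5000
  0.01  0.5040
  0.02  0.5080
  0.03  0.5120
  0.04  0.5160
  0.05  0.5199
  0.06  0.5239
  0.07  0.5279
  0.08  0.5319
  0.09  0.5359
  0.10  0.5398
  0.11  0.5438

$7.16

σ√T = 0.45·√0.5 = 0.3182
d₁ = [ln(61/65) + (0.081 + 0.45²/2)·0.5] / 0.3182 = [-0.0635 + 0.0911] / 0.3182 = 0.0868 ≈ 0.09
d₂ = d₁ − σ√T = 0.0868 − 0.3182 = -0.2314 ≈ -0.23
e^(−rT) = e^(−0.081·0.5) = 0.9603
N(d₁) = N(0.09) = 0.5359;  N(d₂) = N(-0.23) = 0.4090
C = 61·0.5359 − 65·0.9603·0.4090 = 32.6899 − 25.5296 = 7.1603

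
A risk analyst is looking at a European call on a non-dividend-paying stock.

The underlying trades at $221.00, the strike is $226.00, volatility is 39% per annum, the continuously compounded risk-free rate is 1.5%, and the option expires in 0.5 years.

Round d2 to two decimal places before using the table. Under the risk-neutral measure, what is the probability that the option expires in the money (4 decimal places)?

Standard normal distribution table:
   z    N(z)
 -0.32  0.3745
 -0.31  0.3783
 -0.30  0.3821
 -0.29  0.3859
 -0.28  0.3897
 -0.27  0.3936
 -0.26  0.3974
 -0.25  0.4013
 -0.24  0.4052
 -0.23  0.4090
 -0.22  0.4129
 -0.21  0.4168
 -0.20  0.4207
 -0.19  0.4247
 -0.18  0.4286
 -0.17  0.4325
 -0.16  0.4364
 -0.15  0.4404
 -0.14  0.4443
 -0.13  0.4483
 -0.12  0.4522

σ√T = 0.39 × 0.7071 = 0.2758
d₁ = [ln(221/226) + (0.015 + ½·0.39²)·0.5] / (σ√T) = (-0.0224 + 0.0455) / 0.2758 = 0.0840 ≈ 0.08
d₂ = 0.0840 − 0.2758 = -0.1918 ≈ -0.19
Risk-neutral Pr[S_T > K] = N(d₂) = N(-0.19) = 0.4247

0.4247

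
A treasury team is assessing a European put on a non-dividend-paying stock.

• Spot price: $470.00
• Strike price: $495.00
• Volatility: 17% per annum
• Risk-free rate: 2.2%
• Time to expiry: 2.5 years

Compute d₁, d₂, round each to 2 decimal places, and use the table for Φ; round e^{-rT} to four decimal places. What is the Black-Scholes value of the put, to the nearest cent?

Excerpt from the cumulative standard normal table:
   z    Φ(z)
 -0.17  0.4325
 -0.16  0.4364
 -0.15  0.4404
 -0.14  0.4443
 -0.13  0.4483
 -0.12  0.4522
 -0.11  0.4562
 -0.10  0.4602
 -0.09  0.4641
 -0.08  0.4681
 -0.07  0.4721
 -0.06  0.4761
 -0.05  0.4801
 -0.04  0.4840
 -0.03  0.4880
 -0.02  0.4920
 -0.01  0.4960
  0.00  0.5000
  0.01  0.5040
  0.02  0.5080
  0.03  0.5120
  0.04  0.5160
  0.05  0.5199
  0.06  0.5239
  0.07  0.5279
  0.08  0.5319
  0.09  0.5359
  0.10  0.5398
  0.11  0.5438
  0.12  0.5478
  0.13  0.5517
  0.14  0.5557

$49.67

σ√T = 0.17·√2.5 = 0.2688
d₁ = [ln(470/495) + (0.022 + 0.17²/2)·2.5] / 0.2688 = [-0.0518 + 0.0911] / 0.2688 = 0.1462 ≈ 0.15
d₂ = d₁ − σ√T = 0.1462 − 0.2688 = -0.1226 ≈ -0.12
exp(−rT) = exp(−0.022·2.5) = 0.9465
N(−d₂) = N(0.12) = 0.5478;  N(−d₁) = N(-0.15) = 0.4404
P = 495·0.9465·0.5478 − 470·0.4404 = 256.6539 − 206.9880 = 49.6659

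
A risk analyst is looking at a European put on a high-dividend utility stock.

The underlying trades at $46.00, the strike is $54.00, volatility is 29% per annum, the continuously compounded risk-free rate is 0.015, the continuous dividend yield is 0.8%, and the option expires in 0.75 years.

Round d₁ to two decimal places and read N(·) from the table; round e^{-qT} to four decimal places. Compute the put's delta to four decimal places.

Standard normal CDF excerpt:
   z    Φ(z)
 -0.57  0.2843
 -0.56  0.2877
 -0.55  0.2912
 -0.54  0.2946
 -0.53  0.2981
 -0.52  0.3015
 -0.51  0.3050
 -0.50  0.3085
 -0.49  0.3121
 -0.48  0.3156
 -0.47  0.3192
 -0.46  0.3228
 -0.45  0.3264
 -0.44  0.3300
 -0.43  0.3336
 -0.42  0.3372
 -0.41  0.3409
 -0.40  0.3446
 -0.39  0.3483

T = 0.75;  σ√T = 0.2511
ln(S/K) + (r − q + σ²/2)T = ln(46/54) + (0.015 − 0.008 + 0.29²/2)·0.75 = -0.1603 + 0.0368 = -0.1236
d₁ = -0.1236 / 0.2511 = -0.4920 which rounds to -0.49
N(d₁) = N(-0.49) = 0.3121
Δ_put = exp(−qT)·(N(d₁) − 1) = 0.9940·(0.3121 − 1) = -0.6838

-0.6838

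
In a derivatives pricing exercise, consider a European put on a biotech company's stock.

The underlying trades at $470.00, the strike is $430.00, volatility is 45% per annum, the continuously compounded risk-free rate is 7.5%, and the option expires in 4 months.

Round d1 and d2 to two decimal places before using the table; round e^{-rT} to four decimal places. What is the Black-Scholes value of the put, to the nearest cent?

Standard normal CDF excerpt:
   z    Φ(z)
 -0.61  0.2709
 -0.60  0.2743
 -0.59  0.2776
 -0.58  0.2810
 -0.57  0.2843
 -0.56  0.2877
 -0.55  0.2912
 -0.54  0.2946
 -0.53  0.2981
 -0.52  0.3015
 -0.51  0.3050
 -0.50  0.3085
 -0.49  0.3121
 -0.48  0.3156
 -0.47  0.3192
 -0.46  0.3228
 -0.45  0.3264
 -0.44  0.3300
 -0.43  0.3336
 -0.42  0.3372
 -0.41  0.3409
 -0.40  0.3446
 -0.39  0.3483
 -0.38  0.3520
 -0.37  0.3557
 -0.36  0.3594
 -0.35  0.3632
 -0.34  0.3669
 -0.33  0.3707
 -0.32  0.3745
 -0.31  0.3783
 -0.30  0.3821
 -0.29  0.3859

σ√T = 0.45 × 0.5774 = 0.2598
d₁ = [ln(470/430) + (0.075 + 0.45²/2)·0.3333] / 0.2598 = [0.0889 + 0.0588] / 0.2598 = 0.5685 ≈ 0.57
d₂ = d₁ − σ√T = 0.5685 − 0.2598 = 0.3087 ≈ 0.31
exp(−rT) = exp(−0.075·0.3333) = 0.9753
N(−d₂) = N(-0.31) = 0.3783;  N(−d₁) = N(-0.57) = 0.2843
P = 430·0.9753·0.3783 − 470·0.2843 = 158.6511 − 133.6210 = 25.0301

$25.03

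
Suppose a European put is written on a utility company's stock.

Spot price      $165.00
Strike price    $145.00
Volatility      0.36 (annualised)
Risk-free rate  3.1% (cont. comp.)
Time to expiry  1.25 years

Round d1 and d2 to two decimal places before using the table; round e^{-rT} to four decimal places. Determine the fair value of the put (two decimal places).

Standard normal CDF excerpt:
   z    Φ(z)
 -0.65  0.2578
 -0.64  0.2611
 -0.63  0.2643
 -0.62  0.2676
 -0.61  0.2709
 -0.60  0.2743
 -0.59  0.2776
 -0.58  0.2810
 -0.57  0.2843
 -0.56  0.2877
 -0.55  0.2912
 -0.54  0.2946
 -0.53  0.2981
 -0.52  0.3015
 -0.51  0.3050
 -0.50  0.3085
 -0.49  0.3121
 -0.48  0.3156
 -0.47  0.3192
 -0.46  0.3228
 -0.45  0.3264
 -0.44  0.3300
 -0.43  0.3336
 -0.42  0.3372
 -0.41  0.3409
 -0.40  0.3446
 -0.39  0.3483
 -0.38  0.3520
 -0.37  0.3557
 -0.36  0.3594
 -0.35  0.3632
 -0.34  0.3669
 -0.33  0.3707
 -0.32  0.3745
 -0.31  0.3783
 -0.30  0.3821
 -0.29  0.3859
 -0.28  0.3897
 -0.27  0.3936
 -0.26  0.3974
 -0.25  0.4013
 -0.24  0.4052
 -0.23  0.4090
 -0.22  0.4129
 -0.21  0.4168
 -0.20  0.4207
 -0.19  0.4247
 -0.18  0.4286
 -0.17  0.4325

T = 1.25;  σ√T = 0.4025
ln(S/K) + (r + σ²/2)T = ln(165/145) + (0.031 + 0.36²/2)·1.25 = 0.1292 + 0.1197 = 0.2490
d₁ = 0.2490 / 0.4025 = 0.6186 ⇒ 0.62
d₂ = d₁ − σ√T = 0.6186 − 0.4025 = 0.2161 ⇒ 0.22
e^(−rT) = e^(−0.031·1.25) = 0.9620
N(−d₂) = N(-0.22) = 0.4129;  N(−d₁) = N(-0.62) = 0.2676
P = 145·0.9620·0.4129 − 165·0.2676 = 57.5954 − 44.1540 = 13.4414

$13.44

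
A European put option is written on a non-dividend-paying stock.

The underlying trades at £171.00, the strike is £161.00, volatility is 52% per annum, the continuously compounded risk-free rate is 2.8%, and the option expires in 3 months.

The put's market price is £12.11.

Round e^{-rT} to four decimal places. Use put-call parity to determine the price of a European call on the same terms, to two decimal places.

e^(−rT) = e^(−0.028·0.25) = 0.9930
Put-call parity: C − P = S − K·e^(−rT) = 171 − 161·0.9930 = 171 − 159.8730 = 11.1270
C = P + (C − P) = 12.11 + (11.1270) = 23.2370

£23.24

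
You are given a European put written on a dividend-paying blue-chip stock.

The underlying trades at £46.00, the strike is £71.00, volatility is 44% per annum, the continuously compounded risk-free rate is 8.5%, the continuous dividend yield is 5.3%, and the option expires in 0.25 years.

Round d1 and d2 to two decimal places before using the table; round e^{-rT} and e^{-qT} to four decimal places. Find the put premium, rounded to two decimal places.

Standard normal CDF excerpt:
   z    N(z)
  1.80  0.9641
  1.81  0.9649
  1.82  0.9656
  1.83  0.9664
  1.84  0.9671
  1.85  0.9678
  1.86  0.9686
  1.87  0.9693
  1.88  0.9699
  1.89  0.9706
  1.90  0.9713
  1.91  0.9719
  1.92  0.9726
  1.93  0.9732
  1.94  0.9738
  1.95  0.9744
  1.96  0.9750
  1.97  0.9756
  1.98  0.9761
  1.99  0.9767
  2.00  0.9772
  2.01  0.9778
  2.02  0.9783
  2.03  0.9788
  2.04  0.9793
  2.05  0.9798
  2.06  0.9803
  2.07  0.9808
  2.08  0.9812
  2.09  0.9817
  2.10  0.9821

£24.24

T = 0.25;  σ√T = 0.2200
d₁ = [ln(46/71) + (0.085 − 0.053 + 0.44²/2)·0.25] / 0.2200 = [-0.4340 + 0.0322] / 0.2200 = -1.8265 which rounds to -1.83
d₂ = d₁ − σ√T = -1.8265 − 0.2200 = -2.0465 which rounds to -2.05
e^(−qT) = e^(−0.053·0.25) = 0.9868;  e^(−rT) = e^(−0.085·0.25) = 0.9790
P = 71·0.9790·N(2.05) − 46·0.9868·N(1.83) = 71·0.9790·0.9798 − 46·0.9868·0.9664 = 68.1049 − 43.8676 = 24.2373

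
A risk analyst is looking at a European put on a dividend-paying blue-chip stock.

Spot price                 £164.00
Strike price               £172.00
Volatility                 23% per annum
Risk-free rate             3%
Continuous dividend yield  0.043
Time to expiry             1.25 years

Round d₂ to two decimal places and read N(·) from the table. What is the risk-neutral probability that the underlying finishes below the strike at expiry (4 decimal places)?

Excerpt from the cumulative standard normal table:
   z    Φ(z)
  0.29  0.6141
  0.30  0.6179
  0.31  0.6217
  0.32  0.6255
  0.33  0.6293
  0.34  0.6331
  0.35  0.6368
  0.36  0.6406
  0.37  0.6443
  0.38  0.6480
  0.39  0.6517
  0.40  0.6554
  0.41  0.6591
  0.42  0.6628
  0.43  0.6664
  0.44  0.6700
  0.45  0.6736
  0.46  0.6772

0.6480

T = 1.25;  σ√T = 0.2571
d₁ = [ln(164/172) + (0.03 − 0.043 + 0.23²/2)·1.25] / 0.2571 = [-0.0476 + 0.0168] / 0.2571 = -0.1198 ⇒ -0.12
d₂ = d₁ − σ√T = -0.1198 − 0.2571 = -0.3770 ⇒ -0.38
Pr(exercise) under Q = N(−d₂) = N(0.38) = 0.6480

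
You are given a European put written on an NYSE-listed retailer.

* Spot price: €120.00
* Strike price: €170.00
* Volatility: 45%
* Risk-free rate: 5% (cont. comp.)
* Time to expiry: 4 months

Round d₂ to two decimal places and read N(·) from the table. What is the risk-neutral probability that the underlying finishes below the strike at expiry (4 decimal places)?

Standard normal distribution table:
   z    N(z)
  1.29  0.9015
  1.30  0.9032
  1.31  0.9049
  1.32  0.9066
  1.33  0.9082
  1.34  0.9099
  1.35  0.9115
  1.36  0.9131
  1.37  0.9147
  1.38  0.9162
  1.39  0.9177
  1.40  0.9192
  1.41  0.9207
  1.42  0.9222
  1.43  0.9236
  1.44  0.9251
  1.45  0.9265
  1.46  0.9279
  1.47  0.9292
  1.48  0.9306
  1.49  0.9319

σ√T = 0.45·√0.3333 = 0.2598
ln(S/K) + (r + σ²/2)T = ln(120/170) + (0.05 + 0.45²/2)·0.3333 = -0.3483 + 0.0504 = -0.2979
d₁ = -0.2979 / 0.2598 = -1.1466 → -1.15
d₂ = d₁ − σ√T = -1.1466 − 0.2598 = -1.4064 → -1.41
Risk-neutral Pr[S_T < K] = N(−d₂) = N(1.41) = 0.9207

0.9207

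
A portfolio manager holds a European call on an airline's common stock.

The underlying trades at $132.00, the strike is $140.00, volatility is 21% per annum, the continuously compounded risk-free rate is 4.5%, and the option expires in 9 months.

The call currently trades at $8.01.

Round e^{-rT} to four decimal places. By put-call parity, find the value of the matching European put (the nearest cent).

exp(−rT) = exp(−0.045·0.75) = 0.9668
Put-call parity: C − P = S − K·e^(−rT) = 132 − 140·0.9668 = 132 − 135.3520 = -3.3520
P = C − (C − P) = 8.01 − (-3.3520) = 11.3620

$11.36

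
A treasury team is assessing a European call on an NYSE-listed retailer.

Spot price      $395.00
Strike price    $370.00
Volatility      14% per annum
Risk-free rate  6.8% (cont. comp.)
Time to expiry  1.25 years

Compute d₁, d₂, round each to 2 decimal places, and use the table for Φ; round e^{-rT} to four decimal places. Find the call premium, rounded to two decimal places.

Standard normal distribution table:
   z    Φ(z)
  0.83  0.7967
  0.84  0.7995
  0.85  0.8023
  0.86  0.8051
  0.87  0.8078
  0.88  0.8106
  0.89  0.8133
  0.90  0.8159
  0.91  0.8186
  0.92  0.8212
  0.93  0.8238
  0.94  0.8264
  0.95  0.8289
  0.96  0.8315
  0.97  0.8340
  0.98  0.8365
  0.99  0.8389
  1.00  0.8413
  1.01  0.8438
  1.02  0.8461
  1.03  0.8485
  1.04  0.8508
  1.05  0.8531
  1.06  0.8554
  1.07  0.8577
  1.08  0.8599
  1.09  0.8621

$60.59

T = 1.25;  σ√T = 0.1565
d₁ = [ln(395/370) + (0.068 + 0.14²/2)·1.25] / 0.1565 = [0.0654 + 0.0973] / 0.1565 = 1.0390 → 1.04
d₂ = d₁ − σ√T = 1.0390 − 0.1565 = 0.8825 → 0.88
e^(−rT) = e^(−0.068·1.25) = 0.9185
N(d₁) = N(1.04) = 0.8508;  N(d₂) = N(0.88) = 0.8106
C = 395·0.8508 − 370·0.9185·0.8106 = 336.0660 − 275.4784 = 60.5876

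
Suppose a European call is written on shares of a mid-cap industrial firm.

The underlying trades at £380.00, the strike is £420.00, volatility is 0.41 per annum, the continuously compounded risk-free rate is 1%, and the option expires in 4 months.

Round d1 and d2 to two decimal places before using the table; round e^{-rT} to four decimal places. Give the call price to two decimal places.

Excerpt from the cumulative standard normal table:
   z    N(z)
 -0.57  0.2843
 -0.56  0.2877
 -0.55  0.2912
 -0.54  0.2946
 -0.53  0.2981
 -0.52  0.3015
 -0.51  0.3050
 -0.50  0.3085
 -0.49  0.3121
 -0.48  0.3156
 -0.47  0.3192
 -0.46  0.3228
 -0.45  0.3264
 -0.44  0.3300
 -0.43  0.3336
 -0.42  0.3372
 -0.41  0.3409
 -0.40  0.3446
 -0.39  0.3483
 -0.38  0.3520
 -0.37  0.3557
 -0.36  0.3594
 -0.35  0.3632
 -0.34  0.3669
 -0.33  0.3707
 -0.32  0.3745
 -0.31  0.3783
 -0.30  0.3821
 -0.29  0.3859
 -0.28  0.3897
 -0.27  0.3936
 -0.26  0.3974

£21.85

σ√T = 0.41·√0.3333 = 0.2367
d₁ = [ln(380/420) + (0.01 + 0.41²/2)·0.3333] / 0.2367 = [-0.1001 + 0.0313] / 0.2367 = -0.2904 which rounds to -0.29
d₂ = d₁ − σ√T = -0.2904 − 0.2367 = -0.5271 which rounds to -0.53
e^(−rT) = e^(−0.01·0.3333) = 0.9967
N(d₁) = N(-0.29) = 0.3859;  N(d₂) = N(-0.53) = 0.2981
C = 380·0.3859 − 420·0.9967·0.2981 = 146.6420 − 124.7888 = 21.8532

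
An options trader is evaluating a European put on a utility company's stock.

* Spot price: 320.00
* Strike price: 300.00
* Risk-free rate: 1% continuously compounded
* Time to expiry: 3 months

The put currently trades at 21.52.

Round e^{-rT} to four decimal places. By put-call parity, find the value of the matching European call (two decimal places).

e^(−rT) = e^(−0.01·0.25) = 0.9975
Put-call parity: C − P = S − K·e^(−rT) = 320 − 300·0.9975 = 320 − 299.2500 = 20.7500
C = P + (C − P) = 21.52 + (20.7500) = 42.2700

42.27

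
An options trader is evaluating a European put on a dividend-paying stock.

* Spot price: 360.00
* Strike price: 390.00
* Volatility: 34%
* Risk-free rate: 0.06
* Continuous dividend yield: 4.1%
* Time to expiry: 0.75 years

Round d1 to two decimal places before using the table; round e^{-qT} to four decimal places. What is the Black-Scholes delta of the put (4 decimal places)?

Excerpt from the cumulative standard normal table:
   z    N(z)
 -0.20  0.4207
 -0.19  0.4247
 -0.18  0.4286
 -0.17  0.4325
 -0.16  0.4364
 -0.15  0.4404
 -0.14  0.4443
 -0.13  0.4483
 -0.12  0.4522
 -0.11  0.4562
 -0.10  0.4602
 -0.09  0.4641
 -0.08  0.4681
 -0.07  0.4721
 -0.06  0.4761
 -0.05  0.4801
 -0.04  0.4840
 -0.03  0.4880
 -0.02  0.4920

σ√T = 0.34·√0.75 = 0.2944
d₁ = [ln(360/390) + (0.06 − 0.041 + 0.34²/2)·0.75] / 0.2944 = [-0.0800 + 0.0576] / 0.2944 = -0.0762 ⇒ -0.08
N(d₁) = N(-0.08) = 0.4681
Δ_put = exp(−qT)·(N(d₁) − 1) = 0.9697·(0.4681 − 1) = -0.5158

-0.5158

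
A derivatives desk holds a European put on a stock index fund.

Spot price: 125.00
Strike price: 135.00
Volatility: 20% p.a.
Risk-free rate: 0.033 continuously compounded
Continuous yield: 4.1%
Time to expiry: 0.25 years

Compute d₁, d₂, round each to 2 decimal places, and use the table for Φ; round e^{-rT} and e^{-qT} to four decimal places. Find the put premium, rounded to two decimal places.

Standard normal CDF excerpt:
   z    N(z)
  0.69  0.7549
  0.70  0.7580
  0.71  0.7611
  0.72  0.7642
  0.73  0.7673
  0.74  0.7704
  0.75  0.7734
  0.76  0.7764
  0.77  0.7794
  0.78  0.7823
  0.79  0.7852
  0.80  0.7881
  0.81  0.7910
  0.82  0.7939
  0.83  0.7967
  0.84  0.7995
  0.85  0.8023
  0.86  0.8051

T = 0.25;  σ√T = 0.1000
d₁ = [ln(125/135) + (0.033 − 0.041 + 0.2²/2)·0.25] / 0.1000 = [-0.0770 + 0.0030] / 0.1000 = -0.7396 which rounds to -0.74
d₂ = d₁ − σ√T = -0.7396 − 0.1000 = -0.8396 which rounds to -0.84
exp(−qT) = exp(−0.041·0.25) = 0.9898;  exp(−rT) = exp(−0.033·0.25) = 0.9918
P = 135·0.9918·N(0.84) − 125·0.9898·N(0.74) = 135·0.9918·0.7995 − 125·0.9898·0.7704 = 107.0475 − 95.3177 = 11.7297

11.73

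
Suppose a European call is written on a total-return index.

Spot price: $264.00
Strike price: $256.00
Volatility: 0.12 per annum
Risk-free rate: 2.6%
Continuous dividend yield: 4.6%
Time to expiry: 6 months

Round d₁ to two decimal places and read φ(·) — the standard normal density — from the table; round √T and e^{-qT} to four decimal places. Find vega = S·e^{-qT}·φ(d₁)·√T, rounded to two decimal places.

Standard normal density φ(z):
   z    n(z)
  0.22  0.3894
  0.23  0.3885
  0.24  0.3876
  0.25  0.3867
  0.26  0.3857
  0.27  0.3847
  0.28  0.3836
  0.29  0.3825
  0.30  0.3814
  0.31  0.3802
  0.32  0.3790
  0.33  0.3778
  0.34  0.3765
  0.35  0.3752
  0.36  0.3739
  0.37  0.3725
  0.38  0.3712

σ√T = 0.12·√0.5 = 0.0849
ln(S/K) + (r − q + σ²/2)T = ln(264/256) + (0.026 − 0.046 + 0.12²/2)·0.5 = 0.0308 − 0.0064 = 0.0244
d₁ = 0.0244 / 0.0849 = 0.2872 ≈ 0.29
√T = √0.5 = 0.7071
φ(d₁) = φ(0.29) = 0.3825
exp(−qT) = exp(−0.046·0.5) = 0.9773
vega = S·exp(−qT)·φ(d₁)·√T = 264·0.9773·0.3825·0.7071 = 69.7821
(The put has the same vega.)

69.78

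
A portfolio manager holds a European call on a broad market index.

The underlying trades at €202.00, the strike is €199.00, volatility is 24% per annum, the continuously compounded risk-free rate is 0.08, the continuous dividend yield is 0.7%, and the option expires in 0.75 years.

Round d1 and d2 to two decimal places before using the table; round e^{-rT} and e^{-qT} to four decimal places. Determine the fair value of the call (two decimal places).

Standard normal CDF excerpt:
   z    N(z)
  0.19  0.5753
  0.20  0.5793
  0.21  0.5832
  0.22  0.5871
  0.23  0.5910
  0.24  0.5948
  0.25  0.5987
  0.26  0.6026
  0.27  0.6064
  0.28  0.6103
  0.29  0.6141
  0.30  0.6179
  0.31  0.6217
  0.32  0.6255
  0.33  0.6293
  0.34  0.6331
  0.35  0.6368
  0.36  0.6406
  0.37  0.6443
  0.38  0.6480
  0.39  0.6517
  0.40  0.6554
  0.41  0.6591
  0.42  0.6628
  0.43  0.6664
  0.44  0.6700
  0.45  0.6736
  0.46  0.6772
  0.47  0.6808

T = 0.75;  σ√T = 0.2078
ln(S/K) + (r − q + σ²/2)T = ln(202/199) + (0.08 − 0.007 + 0.24²/2)·0.75 = 0.0150 + 0.0764 = 0.0913
d₁ = 0.0913 / 0.2078 = 0.4393 which rounds to 0.44
d₂ = d₁ − σ√T = 0.4393 − 0.2078 = 0.2315 which rounds to 0.23
e^(−qT) = e^(−0.007·0.75) = 0.9948;  e^(−rT) = e^(−0.08·0.75) = 0.9418
N(d₁) = N(0.44) = 0.6700;  N(d₂) = N(0.23) = 0.5910
C = 202·0.9948·0.6700 − 199·0.9418·0.5910 = 134.6362 − 110.7642 = 23.8721

€23.87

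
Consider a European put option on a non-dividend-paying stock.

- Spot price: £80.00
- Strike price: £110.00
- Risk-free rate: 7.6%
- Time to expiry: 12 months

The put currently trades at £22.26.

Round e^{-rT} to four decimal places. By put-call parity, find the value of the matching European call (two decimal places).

£0.31

e^(−rT) = e^(−0.076·1) = 0.9268
Put-call parity: C − P = S − K·e^(−rT) = 80 − 110·0.9268 = 80 − 101.9480 = -21.9480
C = P + (C − P) = 22.26 + (-21.9480) = 0.3120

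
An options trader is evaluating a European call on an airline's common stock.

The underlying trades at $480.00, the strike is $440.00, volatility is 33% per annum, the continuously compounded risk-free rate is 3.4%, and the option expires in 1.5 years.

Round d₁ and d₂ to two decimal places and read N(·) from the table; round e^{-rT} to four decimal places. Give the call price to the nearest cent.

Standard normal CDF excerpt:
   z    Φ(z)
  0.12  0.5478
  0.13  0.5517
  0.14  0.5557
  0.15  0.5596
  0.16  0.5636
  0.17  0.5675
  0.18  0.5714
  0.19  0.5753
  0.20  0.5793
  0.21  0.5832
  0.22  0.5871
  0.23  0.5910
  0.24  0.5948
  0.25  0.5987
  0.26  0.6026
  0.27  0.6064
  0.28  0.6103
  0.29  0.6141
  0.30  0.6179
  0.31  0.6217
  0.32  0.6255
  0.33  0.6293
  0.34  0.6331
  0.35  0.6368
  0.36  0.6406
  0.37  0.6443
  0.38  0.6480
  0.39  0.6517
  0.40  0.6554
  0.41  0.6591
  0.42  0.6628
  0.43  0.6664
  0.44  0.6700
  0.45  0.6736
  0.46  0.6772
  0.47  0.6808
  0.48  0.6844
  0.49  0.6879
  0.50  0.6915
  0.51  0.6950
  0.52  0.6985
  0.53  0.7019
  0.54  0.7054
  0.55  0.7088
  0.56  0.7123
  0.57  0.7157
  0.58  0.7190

$106.24

σ√T = 0.33 × 1.2247 = 0.4042
d₁ = [ln(480/440) + (0.034 + 0.33²/2)·1.5] / 0.4042 = [0.0870 + 0.1327] / 0.4042 = 0.5436 → 0.54
d₂ = d₁ − σ√T = 0.5436 − 0.4042 = 0.1394 → 0.14
e^(−rT) = e^(−0.034·1.5) = 0.9503
N(d₁) = N(0.54) = 0.7054;  N(d₂) = N(0.14) = 0.5557
C = 480·0.7054 − 440·0.9503·0.5557 = 338.5920 − 232.3560 = 106.2360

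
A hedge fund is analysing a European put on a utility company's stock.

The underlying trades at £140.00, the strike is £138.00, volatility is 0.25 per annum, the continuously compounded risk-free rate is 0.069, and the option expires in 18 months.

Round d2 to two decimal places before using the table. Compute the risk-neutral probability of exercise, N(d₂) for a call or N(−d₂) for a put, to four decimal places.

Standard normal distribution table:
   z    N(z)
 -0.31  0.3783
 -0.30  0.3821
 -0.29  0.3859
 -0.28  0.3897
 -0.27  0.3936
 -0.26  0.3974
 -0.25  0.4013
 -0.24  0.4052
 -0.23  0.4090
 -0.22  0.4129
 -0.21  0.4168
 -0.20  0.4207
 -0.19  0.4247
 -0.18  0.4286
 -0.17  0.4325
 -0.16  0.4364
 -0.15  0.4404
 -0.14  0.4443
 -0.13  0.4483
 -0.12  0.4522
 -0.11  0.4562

T = 1.5;  σ√T = 0.3062
ln(S/K) + (r + σ²/2)T = ln(140/138) + (0.069 + 0.25²/2)·1.5 = 0.0144 + 0.1504 = 0.1648
d₁ = 0.1648 / 0.3062 = 0.5381 ⇒ 0.54
d₂ = d₁ − σ√T = 0.5381 − 0.3062 = 0.2319 ⇒ 0.23
Risk-neutral Pr[S_T < K] = N(−d₂) = N(-0.23) = 0.4090

0.4090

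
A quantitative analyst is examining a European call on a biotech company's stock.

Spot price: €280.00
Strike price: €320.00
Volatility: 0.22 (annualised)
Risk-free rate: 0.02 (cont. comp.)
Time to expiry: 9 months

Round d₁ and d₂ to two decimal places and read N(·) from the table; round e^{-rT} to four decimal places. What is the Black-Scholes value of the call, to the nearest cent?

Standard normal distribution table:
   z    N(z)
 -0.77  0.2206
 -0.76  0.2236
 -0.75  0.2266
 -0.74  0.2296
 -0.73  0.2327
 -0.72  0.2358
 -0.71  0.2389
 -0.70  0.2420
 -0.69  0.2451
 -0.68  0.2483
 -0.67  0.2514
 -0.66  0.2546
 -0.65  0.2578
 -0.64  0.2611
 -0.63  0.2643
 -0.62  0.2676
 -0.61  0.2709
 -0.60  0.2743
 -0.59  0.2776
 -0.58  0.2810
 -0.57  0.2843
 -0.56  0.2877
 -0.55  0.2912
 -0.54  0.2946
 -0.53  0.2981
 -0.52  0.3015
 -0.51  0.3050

€9.14

σ√T = 0.22 × 0.8660 = 0.1905
d₁ = [ln(280/320) + (0.02 + 0.22²/2)·0.75] / 0.1905 = [-0.1335 + 0.0331] / 0.1905 = -0.5269 → -0.53
d₂ = d₁ − σ√T = -0.5269 − 0.1905 = -0.7174 → -0.72
e^(−rT) = e^(−0.02·0.75) = 0.9851
N(d₁) = N(-0.53) = 0.2981;  N(d₂) = N(-0.72) = 0.2358
C = 280·0.2981 − 320·0.9851·0.2358 = 83.4680 − 74.3317 = 9.1363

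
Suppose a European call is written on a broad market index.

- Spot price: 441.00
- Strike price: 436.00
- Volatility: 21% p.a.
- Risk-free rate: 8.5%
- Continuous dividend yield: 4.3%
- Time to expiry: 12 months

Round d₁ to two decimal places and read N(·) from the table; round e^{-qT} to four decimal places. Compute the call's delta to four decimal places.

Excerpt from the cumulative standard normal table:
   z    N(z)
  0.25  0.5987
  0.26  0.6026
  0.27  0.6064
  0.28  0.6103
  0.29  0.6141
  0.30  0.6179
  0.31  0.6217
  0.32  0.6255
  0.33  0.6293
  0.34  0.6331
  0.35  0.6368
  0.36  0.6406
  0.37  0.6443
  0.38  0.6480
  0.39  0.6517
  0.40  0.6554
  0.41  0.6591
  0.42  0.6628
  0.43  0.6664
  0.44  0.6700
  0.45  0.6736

0.6136

σ√T = 0.21 × 1.0000 = 0.2100
d₁ = [ln(441/436) + (0.085 − 0.043 + 0.21²/2)·1] / 0.2100 = [0.0114 + 0.0641] / 0.2100 = 0.3593 which rounds to 0.36
N(d₁) = N(0.36) = 0.6406
Δ_call = exp(−qT)·N(d₁) = 0.9579·0.6406 = 0.6136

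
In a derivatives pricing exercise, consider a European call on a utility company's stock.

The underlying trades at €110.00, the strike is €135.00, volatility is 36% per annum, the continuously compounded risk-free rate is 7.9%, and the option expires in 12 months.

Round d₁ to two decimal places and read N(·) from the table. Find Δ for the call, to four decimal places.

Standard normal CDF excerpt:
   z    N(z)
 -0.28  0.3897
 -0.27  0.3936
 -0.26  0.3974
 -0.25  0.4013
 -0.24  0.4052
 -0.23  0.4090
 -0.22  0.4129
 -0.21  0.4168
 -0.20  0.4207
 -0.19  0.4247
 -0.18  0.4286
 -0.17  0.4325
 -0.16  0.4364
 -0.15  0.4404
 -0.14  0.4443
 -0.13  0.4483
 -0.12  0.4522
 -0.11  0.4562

σ√T = 0.36·√1 = 0.3600
d₁ = [ln(110/135) + (0.079 + 0.36²/2)·1] / 0.3600 = [-0.2048 + 0.1438] / 0.3600 = -0.1694 ≈ -0.17
N(d₁) = N(-0.17) = 0.4325
Δ_call = N(d₁) = 0.4325

0.4325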